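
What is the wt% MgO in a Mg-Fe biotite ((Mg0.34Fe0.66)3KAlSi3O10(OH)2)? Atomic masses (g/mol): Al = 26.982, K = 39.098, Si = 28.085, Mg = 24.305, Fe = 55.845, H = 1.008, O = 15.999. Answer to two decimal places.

M((Mg0.34Fe0.66)3KAlSi3O10(OH)2) = 479.703 g/mol; M(MgO) = 40.304 g/mol.
Moles MgO per formula unit = 1.02 Mg ÷ 1 = 1.0200.
MgO fraction = (1.0200 × 40.304) / 479.703 = 41.110/479.703 = 0.0857.

8.57 wt%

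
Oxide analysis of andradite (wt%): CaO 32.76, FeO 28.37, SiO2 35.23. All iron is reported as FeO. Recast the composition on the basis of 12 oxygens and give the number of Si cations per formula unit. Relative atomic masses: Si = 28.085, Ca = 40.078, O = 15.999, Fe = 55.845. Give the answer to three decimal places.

CaO: 32.76/56.077 = 0.58420 mol → 0.58420 mol Ca, 0.58420 mol O.
FeO: 28.37/71.844 = 0.39488 mol → 0.39488 mol Fe, 0.39488 mol O.
SiO2: 35.23/60.083 = 0.58636 mol → 0.58636 mol Si, 1.17272 mol O.
Total oxygen = 2.15180 mol. Normalization factor = 12/2.15180 = 5.57673.
Si per 12 O = 0.58636 × 5.57673 = 3.270.

3.270 Si apfu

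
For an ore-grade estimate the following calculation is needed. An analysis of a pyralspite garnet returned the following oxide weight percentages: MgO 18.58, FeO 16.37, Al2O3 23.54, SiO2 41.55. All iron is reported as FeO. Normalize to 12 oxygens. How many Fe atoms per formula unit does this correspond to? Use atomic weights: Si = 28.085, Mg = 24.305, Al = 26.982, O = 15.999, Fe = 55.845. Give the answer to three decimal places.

MgO (M=40.304): mol = 0.46100; Mg = 0.46100, O = 0.46100.
FeO (M=71.844): mol = 0.22785; Fe = 0.22785, O = 0.22785.
Al2O3 (M=101.961): mol = 0.23087; Al = 0.46174, O = 0.69261.
SiO2 (M=60.083): mol = 0.69154; Si = 0.69154, O = 1.38308.
ΣO = 2.76454; factor = 12/ΣO = 4.34069.
Fe apfu = 0.22785 × 4.34069 = 0.989.

0.989 Fe apfu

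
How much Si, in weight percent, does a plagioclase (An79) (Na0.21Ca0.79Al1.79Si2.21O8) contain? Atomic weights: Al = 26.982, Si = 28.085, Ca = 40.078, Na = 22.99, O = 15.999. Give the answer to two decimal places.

Molar mass of Na0.21Ca0.79Al1.79Si2.21O8: 0.21·22.99 + 0.79·40.078 + 1.79·26.982 + 2.21·28.085 + 8·15.999 = 274.847 g/mol.
Mass of Si per formula unit: 2.21 × 28.085 = 62.068 g.
Weight fraction Si = 62.068 / 274.847 = 0.2258.

22.58 weight percent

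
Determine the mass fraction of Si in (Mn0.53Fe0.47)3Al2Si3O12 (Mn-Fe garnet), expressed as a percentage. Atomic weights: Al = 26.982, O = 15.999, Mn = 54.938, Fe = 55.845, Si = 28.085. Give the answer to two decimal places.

16.98 mass %

Formula mass = 1.59*54.938 + 1.41*55.845 + 2*26.982 + 3*28.085 + 12*15.999 = 496.300 g/mol, of which 84.255 g is Si.
So Si makes up 84.255/496.300 = 0.1698 of the mass, i.e. 16.98%.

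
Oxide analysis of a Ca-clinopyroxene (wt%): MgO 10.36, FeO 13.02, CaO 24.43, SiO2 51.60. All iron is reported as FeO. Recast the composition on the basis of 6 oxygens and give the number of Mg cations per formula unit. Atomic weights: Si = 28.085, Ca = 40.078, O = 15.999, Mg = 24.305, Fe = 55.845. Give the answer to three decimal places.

0.595 Mg apfu

MgO: 10.36/40.304 = 0.25705 mol → 0.25705 mol Mg, 0.25705 mol O.
FeO: 13.02/71.844 = 0.18123 mol → 0.18123 mol Fe, 0.18123 mol O.
CaO: 24.43/56.077 = 0.43565 mol → 0.43565 mol Ca, 0.43565 mol O.
SiO2: 51.60/60.083 = 0.85881 mol → 0.85881 mol Si, 1.71762 mol O.
Total oxygen = 2.59155 mol. Normalization factor = 6/2.59155 = 2.31522.
Mg per 6 O = 0.25705 × 2.31522 = 0.595.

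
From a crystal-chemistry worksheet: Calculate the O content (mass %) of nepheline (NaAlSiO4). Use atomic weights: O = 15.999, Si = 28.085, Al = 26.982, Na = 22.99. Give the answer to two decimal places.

45.05 mass %

Molar mass of NaAlSiO4: 1*22.99 + 1*26.982 + 1*28.085 + 4*15.999 = 142.053 g/mol.
Mass of O per formula unit: 4 × 15.999 = 63.996 g.
Weight fraction O = 63.996 / 142.053 = 0.4505.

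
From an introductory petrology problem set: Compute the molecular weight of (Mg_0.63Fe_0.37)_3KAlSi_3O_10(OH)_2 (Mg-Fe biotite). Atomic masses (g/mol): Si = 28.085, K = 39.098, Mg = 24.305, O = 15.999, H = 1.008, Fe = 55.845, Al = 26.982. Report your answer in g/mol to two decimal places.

The formula mass is the sum 1.89(24.305) + 1.11(55.845) + 1(39.098) + 1(26.982) + 3(28.085) + 12(15.999) + 2(1.008).

452.26 g/mol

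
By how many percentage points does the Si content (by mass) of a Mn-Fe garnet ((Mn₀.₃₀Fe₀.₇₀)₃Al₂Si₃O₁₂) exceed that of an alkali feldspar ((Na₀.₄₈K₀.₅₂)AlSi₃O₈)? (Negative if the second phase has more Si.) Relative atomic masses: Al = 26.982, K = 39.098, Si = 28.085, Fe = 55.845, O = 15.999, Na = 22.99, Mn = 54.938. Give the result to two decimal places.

Si in (Mn₀.₃₀Fe₀.₇₀)₃Al₂Si₃O₁₂: molar mass 496.926 g/mol; 3×28.085 = 84.255 g → 16.96 wt%.
Si in (Na₀.₄₈K₀.₅₂)AlSi₃O₈: molar mass 270.595 g/mol; 3×28.085 = 84.255 g → 31.14 wt%.
Difference = 16.96 − 31.14 = -14.18 percentage points.

-14.18 percentage points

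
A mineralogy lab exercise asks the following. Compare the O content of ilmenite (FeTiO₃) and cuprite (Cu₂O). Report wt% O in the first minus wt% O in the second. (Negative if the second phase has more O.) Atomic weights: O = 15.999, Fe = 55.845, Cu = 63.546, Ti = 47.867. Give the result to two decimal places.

20.46 percentage points

O in FeTiO₃: molar mass 151.709 g/mol; 3×15.999 = 47.997 g → 31.64 wt%.
O in Cu₂O: molar mass 143.091 g/mol; 1×15.999 = 15.999 g → 11.18 wt%.
Difference = 31.64 − 11.18 = 20.46 percentage points.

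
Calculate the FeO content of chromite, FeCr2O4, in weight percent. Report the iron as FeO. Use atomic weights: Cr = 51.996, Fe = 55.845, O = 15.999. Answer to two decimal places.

M(FeCr2O4) = 223.833 g/mol; M(FeO) = 71.844 g/mol.
Moles FeO per formula unit = 1 Fe ÷ 1 = 1.0000.
FeO fraction = (1.0000 × 71.844) / 223.833 = 71.844/223.833 = 0.3210.

32.10 wt%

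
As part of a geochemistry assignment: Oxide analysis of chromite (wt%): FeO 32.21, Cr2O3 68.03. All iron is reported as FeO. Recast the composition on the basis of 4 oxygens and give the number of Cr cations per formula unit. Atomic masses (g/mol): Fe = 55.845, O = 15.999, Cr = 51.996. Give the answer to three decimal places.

1.999 Cr apfu

FeO: 32.21/71.844 = 0.44833 mol → 0.44833 mol Fe, 0.44833 mol O.
Cr2O3: 68.03/151.989 = 0.44760 mol → 0.89520 mol Cr, 1.34280 mol O.
Total oxygen = 1.79113 mol. Normalization factor = 4/1.79113 = 2.23323.
Cr per 4 O = 0.89520 × 2.23323 = 1.999.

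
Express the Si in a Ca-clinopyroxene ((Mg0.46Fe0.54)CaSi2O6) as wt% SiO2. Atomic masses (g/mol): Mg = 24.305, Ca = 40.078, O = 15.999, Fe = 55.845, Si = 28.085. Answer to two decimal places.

51.45 wt%

M((Mg0.46Fe0.54)CaSi2O6) = 233.579 g/mol; M(SiO2) = 60.083 g/mol.
Moles SiO2 per formula unit = 2 Si ÷ 1 = 2.0000.
SiO2 fraction = (2.0000 × 60.083) / 233.579 = 120.166/233.579 = 0.5145.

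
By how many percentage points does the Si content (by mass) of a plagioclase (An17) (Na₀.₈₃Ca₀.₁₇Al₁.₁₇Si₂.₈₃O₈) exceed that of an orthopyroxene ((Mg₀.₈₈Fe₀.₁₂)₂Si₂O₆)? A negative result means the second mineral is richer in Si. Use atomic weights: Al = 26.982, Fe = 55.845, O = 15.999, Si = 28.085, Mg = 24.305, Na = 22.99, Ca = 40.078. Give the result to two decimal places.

3.04 percentage points

Si in Na₀.₈₃Ca₀.₁₇Al₁.₁₇Si₂.₈₃O₈: molar mass 264.936 g/mol; 2.83×28.085 = 79.481 g → 30.00 wt%.
Si in (Mg₀.₈₈Fe₀.₁₂)₂Si₂O₆: molar mass 208.344 g/mol; 2×28.085 = 56.170 g → 26.96 wt%.
Difference = 30.00 − 26.96 = 3.04 percentage points.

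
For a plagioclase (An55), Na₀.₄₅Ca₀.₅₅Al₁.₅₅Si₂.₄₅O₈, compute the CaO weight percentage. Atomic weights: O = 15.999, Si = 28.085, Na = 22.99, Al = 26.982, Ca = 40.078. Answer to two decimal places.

Molar mass of Na₀.₄₅Ca₀.₅₅Al₁.₅₅Si₂.₄₅O₈ = 0.45×22.99 + 0.55×40.078 + 1.55×26.982 + 2.45×28.085 + 8×15.999 = 271.011 g/mol.
Each formula unit contains 0.55 Ca, equivalent to 0.55/1 = 0.5500 mol CaO.
M(CaO) = 1×40.078 + 1×15.999 = 56.077 g/mol.
Mass of CaO per formula unit = 0.5500 × 56.077 = 30.842 g.
CaO wt% = 30.842 / 271.011 × 100 = 11.38%.

11.38 wt%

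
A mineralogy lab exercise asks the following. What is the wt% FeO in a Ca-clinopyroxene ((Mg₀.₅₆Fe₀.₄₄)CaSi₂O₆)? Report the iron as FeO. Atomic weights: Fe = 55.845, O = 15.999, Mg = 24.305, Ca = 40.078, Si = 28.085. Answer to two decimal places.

13.72 wt%

Molar mass of (Mg₀.₅₆Fe₀.₄₄)CaSi₂O₆ = 0.56×24.305 + 0.44×55.845 + 1×40.078 + 2×28.085 + 6×15.999 = 230.425 g/mol.
Each formula unit contains 0.44 Fe, equivalent to 0.44/1 = 0.4400 mol FeO.
M(FeO) = 1×55.845 + 1×15.999 = 71.844 g/mol.
Mass of FeO per formula unit = 0.4400 × 71.844 = 31.611 g.
FeO wt% = 31.611 / 230.425 × 100 = 13.72%.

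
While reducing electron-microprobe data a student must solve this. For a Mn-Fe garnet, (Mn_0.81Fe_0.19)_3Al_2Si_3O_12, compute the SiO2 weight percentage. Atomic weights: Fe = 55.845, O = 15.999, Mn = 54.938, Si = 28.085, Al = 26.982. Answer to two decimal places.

36.37 wt%

Molar mass of (Mn_0.81Fe_0.19)_3Al_2Si_3O_12 = 2.43×54.938 + 0.57×55.845 + 2×26.982 + 3×28.085 + 12×15.999 = 495.538 g/mol.
Each formula unit contains 3 Si, equivalent to 3/1 = 3.0000 mol SiO2.
M(SiO2) = 1×28.085 + 2×15.999 = 60.083 g/mol.
Mass of SiO2 per formula unit = 3.0000 × 60.083 = 180.249 g.
SiO2 wt% = 180.249 / 495.538 × 100 = 36.37%.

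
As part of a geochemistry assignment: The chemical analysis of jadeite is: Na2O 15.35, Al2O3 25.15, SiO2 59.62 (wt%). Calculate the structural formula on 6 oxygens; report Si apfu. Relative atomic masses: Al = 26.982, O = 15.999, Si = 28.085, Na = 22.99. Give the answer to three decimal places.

2.003 Si apfu

Na2O: 15.35/61.979 = 0.24766 mol → 0.49532 mol Na, 0.24766 mol O.
Al2O3: 25.15/101.961 = 0.24666 mol → 0.49332 mol Al, 0.73998 mol O.
SiO2: 59.62/60.083 = 0.99229 mol → 0.99229 mol Si, 1.98458 mol O.
Total oxygen = 2.97222 mol. Normalization factor = 6/2.97222 = 2.01869.
Si per 6 O = 0.99229 × 2.01869 = 2.003.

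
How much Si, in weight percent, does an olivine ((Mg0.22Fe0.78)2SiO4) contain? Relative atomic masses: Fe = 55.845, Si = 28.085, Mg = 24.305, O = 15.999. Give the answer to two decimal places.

M((Mg0.22Fe0.78)2SiO4) = 189.893 g/mol.
Si contributes 1 × 28.085 = 28.085 g per mole.
28.085/189.893 = 0.1479 → 14.79%.

14.79 weight percent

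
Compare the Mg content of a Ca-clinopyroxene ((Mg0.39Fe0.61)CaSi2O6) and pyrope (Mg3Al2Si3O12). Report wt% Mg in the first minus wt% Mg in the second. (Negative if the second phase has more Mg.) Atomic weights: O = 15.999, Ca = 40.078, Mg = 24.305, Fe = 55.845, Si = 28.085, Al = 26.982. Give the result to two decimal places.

M((Mg0.39Fe0.61)CaSi2O6) = 235.786 g/mol, so wt% Mg = 9.479/235.786 × 100 = 4.02%.
M(Mg3Al2Si3O12) = 403.122 g/mol, so wt% Mg = 72.915/403.122 × 100 = 18.09%.
4.02 − 18.09 = -14.07 pp.

-14.07 percentage points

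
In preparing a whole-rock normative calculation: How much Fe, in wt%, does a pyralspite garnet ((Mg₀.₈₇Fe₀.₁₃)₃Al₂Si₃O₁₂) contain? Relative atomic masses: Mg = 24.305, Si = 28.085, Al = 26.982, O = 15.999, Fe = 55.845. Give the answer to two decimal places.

Formula mass = 2.61·24.305 + 0.39·55.845 + 2·26.982 + 3·28.085 + 12·15.999 = 415.423 g/mol, of which 21.780 g is Fe.
So Fe makes up 21.780/415.423 = 0.0524 of the mass, i.e. 5.24%.

5.24 wt%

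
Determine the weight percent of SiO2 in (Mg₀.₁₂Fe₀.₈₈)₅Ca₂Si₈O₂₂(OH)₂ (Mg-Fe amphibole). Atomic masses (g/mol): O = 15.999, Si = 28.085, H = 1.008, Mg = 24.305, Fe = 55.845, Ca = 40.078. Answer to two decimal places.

50.54 wt%

Formula mass = 951.129 g/mol.
8 Si → 8.0000 mol SiO2 per formula unit; M(SiO2) = 60.083, so SiO2 mass = 480.664 g.
480.664/951.129 × 100 = 50.54 wt%.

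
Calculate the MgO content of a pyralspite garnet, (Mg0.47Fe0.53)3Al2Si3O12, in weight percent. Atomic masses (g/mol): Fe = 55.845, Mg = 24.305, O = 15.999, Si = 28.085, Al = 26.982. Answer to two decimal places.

M((Mg0.47Fe0.53)3Al2Si3O12) = 453.271 g/mol; M(MgO) = 40.304 g/mol.
Moles MgO per formula unit = 1.41 Mg ÷ 1 = 1.4100.
MgO fraction = (1.4100 × 40.304) / 453.271 = 56.829/453.271 = 0.1254.

12.54 wt%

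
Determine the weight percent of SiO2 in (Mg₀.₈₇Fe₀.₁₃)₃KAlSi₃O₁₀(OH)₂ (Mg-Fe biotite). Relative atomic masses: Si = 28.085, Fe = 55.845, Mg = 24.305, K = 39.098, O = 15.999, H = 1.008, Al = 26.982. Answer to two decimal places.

41.96 wt%

M((Mg₀.₈₇Fe₀.₁₃)₃KAlSi₃O₁₀(OH)₂) = 429.555 g/mol; M(SiO2) = 60.083 g/mol.
Moles SiO2 per formula unit = 3 Si ÷ 1 = 3.0000.
SiO2 fraction = (3.0000 × 60.083) / 429.555 = 180.249/429.555 = 0.4196.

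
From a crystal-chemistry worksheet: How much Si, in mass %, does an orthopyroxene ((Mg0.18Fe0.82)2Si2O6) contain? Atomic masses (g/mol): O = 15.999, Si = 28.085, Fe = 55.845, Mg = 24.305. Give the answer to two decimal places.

22.25 mass %

Formula mass = 0.36·24.305 + 1.64·55.845 + 2·28.085 + 6·15.999 = 252.500 g/mol, of which 56.170 g is Si.
So Si makes up 56.170/252.500 = 0.2225 of the mass, i.e. 22.25%.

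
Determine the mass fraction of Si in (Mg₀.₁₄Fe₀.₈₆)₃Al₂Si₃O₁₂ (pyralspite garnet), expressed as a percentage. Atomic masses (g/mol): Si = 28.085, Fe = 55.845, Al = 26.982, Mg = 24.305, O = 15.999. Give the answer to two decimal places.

Molar mass of (Mg₀.₁₄Fe₀.₈₆)₃Al₂Si₃O₁₂: 0.42*24.305 + 2.58*55.845 + 2*26.982 + 3*28.085 + 12*15.999 = 484.495 g/mol.
Mass of Si per formula unit: 3 × 28.085 = 84.255 g.
Weight fraction Si = 84.255 / 484.495 = 0.1739.

17.39 mass %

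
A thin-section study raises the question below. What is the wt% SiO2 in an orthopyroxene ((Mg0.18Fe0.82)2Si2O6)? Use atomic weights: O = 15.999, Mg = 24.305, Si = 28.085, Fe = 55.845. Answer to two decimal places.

47.59 wt%

Formula mass = 252.500 g/mol.
2 Si → 2.0000 mol SiO2 per formula unit; M(SiO2) = 60.083, so SiO2 mass = 120.166 g.
120.166/252.500 × 100 = 47.59 wt%.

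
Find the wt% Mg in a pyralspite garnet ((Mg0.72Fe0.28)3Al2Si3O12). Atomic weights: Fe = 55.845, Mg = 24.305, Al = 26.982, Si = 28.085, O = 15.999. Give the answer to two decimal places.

12.22 weight percent

M((Mg0.72Fe0.28)3Al2Si3O12) = 429.616 g/mol.
Mg contributes 2.16 × 24.305 = 52.499 g per mole.
52.499/429.616 = 0.1222 → 12.22%.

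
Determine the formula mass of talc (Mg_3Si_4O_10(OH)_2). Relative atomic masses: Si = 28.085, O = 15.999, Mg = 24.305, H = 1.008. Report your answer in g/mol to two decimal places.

M = 3·24.305 + 4·28.085 + 12·15.999 + 2·1.008

379.26 g/mol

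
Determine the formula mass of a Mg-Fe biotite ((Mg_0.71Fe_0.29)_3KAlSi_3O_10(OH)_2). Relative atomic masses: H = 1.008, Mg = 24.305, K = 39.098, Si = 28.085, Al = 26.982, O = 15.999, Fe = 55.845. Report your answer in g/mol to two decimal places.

M = 2.13*24.305 + 0.87*55.845 + 1*39.098 + 1*26.982 + 3*28.085 + 12*15.999 + 2*1.008

444.69 g/mol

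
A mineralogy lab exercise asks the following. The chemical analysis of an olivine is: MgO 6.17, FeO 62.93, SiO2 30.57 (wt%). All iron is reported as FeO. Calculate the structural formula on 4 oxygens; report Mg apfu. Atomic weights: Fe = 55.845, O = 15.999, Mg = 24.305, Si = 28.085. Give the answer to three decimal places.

6.17 wt% MgO ÷ 40.304 g/mol = 0.15309 mol, giving 0.15309 Mg and 0.15309 O.
62.93 wt% FeO ÷ 71.844 g/mol = 0.87593 mol, giving 0.87593 Fe and 0.87593 O.
30.57 wt% SiO2 ÷ 60.083 g/mol = 0.50880 mol, giving 0.50880 Si and 1.01760 O.
Oxygen sums to 2.04662; scaling by 4/2.04662 = 1.95444 puts the formula on 4 O.
Mg: 0.15309 × 1.95444 = 0.299 atoms per formula unit.

0.299 Mg apfu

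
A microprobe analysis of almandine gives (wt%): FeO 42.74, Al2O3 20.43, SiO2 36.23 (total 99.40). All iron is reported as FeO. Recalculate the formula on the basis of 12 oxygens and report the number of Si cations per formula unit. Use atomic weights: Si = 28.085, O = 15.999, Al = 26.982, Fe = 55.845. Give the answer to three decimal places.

3.012 Si apfu

42.74 wt% FeO ÷ 71.844 g/mol = 0.59490 mol, giving 0.59490 Fe and 0.59490 O.
20.43 wt% Al2O3 ÷ 101.961 g/mol = 0.20037 mol, giving 0.40074 Al and 0.60111 O.
36.23 wt% SiO2 ÷ 60.083 g/mol = 0.60300 mol, giving 0.60300 Si and 1.20600 O.
Oxygen sums to 2.40201; scaling by 12/2.40201 = 4.99582 puts the formula on 12 O.
Si: 0.60300 × 4.99582 = 3.012 atoms per formula unit.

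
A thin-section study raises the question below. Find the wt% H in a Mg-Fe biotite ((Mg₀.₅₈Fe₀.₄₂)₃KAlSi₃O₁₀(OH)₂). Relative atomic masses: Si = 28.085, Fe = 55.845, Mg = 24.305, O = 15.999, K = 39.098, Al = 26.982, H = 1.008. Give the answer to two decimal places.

Formula mass = 1.74·24.305 + 1.26·55.845 + 1·39.098 + 1·26.982 + 3·28.085 + 12·15.999 + 2·1.008 = 456.994 g/mol, of which 2.016 g is H.
So H makes up 2.016/456.994 = 0.0044 of the mass, i.e. 0.44%.

0.44 wt%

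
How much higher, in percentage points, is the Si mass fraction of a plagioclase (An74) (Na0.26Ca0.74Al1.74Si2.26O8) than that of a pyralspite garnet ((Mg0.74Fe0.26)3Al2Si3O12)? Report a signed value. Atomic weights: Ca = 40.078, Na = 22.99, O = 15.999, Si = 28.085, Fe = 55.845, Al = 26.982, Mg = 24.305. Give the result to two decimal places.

First mineral: 63.472 g Si in 274.048 g formula = 23.16 wt% Si.
Second mineral: 84.255 g Si in 427.723 g formula = 19.70 wt% Si.
23.16% − 19.70% gives a difference of 3.46 percentage points.

3.46 percentage points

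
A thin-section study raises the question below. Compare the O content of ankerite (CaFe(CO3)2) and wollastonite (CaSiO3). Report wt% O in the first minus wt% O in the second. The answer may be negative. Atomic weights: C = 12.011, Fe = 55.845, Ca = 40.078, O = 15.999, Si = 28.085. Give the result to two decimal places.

3.13 percentage points

O in CaFe(CO3)2: molar mass 215.939 g/mol; 6×15.999 = 95.994 g → 44.45 wt%.
O in CaSiO3: molar mass 116.160 g/mol; 3×15.999 = 47.997 g → 41.32 wt%.
Difference = 44.45 − 41.32 = 3.13 percentage points.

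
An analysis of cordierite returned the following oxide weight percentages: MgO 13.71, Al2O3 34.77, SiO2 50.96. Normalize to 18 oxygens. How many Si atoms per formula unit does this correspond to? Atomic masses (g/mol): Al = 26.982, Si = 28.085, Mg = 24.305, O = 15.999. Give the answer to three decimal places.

4.990 Si apfu

MgO (M=40.304): mol = 0.34016; Mg = 0.34016, O = 0.34016.
Al2O3 (M=101.961): mol = 0.34101; Al = 0.68202, O = 1.02303.
SiO2 (M=60.083): mol = 0.84816; Si = 0.84816, O = 1.69632.
ΣO = 3.05951; factor = 18/ΣO = 5.88330.
Si apfu = 0.84816 × 5.88330 = 4.990.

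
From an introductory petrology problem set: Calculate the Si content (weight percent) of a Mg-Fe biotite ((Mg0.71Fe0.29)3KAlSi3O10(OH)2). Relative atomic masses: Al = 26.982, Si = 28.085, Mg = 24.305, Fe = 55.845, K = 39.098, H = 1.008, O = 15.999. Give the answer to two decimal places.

Formula mass = 2.13*24.305 + 0.87*55.845 + 1*39.098 + 1*26.982 + 3*28.085 + 12*15.999 + 2*1.008 = 444.694 g/mol, of which 84.255 g is Si.
So Si makes up 84.255/444.694 = 0.1895 of the mass, i.e. 18.95%.

18.95 weight percent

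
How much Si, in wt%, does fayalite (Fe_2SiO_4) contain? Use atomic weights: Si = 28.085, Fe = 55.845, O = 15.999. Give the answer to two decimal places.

M(Fe_2SiO_4) = 203.771 g/mol.
Si contributes 1 × 28.085 = 28.085 g per mole.
28.085/203.771 = 0.1378 → 13.78%.

13.78 wt%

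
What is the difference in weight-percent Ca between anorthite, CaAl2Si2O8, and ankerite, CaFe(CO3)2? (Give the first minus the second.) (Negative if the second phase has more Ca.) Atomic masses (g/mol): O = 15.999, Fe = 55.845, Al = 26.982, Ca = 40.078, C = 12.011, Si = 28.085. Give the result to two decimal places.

-4.15 percentage points

M(CaAl2Si2O8) = 278.204 g/mol, so wt% Ca = 40.078/278.204 × 100 = 14.41%.
M(CaFe(CO3)2) = 215.939 g/mol, so wt% Ca = 40.078/215.939 × 100 = 18.56%.
14.41 − 18.56 = -4.15 pp.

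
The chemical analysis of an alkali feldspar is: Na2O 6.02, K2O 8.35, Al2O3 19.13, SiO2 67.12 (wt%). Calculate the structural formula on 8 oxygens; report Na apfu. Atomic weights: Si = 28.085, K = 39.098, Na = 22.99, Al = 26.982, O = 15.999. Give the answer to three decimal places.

0.521 Na apfu

6.02 wt% Na2O ÷ 61.979 g/mol = 0.09713 mol, giving 0.19426 Na and 0.09713 O.
8.35 wt% K2O ÷ 94.195 g/mol = 0.08865 mol, giving 0.17730 K and 0.08865 O.
19.13 wt% Al2O3 ÷ 101.961 g/mol = 0.18762 mol, giving 0.37524 Al and 0.56286 O.
67.12 wt% SiO2 ÷ 60.083 g/mol = 1.11712 mol, giving 1.11712 Si and 2.23424 O.
Oxygen sums to 2.98288; scaling by 8/2.98288 = 2.68197 puts the formula on 8 O.
Na: 0.19426 × 2.68197 = 0.521 atoms per formula unit.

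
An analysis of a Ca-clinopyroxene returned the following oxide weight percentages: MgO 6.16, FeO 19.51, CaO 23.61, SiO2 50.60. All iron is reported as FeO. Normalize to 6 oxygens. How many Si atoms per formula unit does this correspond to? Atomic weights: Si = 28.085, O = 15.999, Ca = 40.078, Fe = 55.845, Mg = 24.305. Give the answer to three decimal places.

1.997 Si apfu

MgO: 6.16/40.304 = 0.15284 mol → 0.15284 mol Mg, 0.15284 mol O.
FeO: 19.51/71.844 = 0.27156 mol → 0.27156 mol Fe, 0.27156 mol O.
CaO: 23.61/56.077 = 0.42103 mol → 0.42103 mol Ca, 0.42103 mol O.
SiO2: 50.60/60.083 = 0.84217 mol → 0.84217 mol Si, 1.68434 mol O.
Total oxygen = 2.52977 mol. Normalization factor = 6/2.52977 = 2.37176.
Si per 6 O = 0.84217 × 2.37176 = 1.997.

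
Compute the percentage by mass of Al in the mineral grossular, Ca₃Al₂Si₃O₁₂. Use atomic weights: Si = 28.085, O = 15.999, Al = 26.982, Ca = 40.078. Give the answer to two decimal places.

Molar mass of Ca₃Al₂Si₃O₁₂: 3*40.078 + 2*26.982 + 3*28.085 + 12*15.999 = 450.441 g/mol.
Mass of Al per formula unit: 2 × 26.982 = 53.964 g.
Weight fraction Al = 53.964 / 450.441 = 0.1198.

11.98 wt%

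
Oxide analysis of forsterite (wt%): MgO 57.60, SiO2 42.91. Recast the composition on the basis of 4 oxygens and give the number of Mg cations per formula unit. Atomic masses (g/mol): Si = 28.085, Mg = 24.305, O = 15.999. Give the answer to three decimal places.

2.001 Mg apfu

57.60 wt% MgO ÷ 40.304 g/mol = 1.42914 mol, giving 1.42914 Mg and 1.42914 O.
42.91 wt% SiO2 ÷ 60.083 g/mol = 0.71418 mol, giving 0.71418 Si and 1.42836 O.
Oxygen sums to 2.85750; scaling by 4/2.85750 = 1.39983 puts the formula on 4 O.
Mg: 1.42914 × 1.39983 = 2.001 atoms per formula unit.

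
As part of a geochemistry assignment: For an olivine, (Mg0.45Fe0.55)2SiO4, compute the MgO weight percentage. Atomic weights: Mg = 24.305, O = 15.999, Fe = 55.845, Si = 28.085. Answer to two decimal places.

Molar mass of (Mg0.45Fe0.55)2SiO4 = 0.90*24.305 + 1.10*55.845 + 1*28.085 + 4*15.999 = 175.385 g/mol.
Each formula unit contains 0.90 Mg, equivalent to 0.90/1 = 0.9000 mol MgO.
M(MgO) = 1×24.305 + 1×15.999 = 40.304 g/mol.
Mass of MgO per formula unit = 0.9000 × 40.304 = 36.274 g.
MgO wt% = 36.274 / 175.385 × 100 = 20.68%.

20.68 wt%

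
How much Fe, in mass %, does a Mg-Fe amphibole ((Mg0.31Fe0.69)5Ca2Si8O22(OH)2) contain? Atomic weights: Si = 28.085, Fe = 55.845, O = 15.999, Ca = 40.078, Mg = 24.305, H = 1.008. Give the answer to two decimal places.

20.92 mass %

M((Mg0.31Fe0.69)5Ca2Si8O22(OH)2) = 921.166 g/mol.
Fe contributes 3.45 × 55.845 = 192.665 g per mole.
192.665/921.166 = 0.2092 → 20.92%.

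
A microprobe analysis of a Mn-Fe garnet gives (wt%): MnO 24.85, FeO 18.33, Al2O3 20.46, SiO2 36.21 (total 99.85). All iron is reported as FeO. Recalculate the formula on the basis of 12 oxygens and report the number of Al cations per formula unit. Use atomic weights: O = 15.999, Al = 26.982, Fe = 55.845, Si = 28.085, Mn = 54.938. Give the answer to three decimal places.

MnO (M=70.937): mol = 0.35031; Mn = 0.35031, O = 0.35031.
FeO (M=71.844): mol = 0.25514; Fe = 0.25514, O = 0.25514.
Al2O3 (M=101.961): mol = 0.20066; Al = 0.40132, O = 0.60198.
SiO2 (M=60.083): mol = 0.60267; Si = 0.60267, O = 1.20534.
ΣO = 2.41277; factor = 12/ΣO = 4.97354.
Al apfu = 0.40132 × 4.97354 = 1.996.

1.996 Al apfu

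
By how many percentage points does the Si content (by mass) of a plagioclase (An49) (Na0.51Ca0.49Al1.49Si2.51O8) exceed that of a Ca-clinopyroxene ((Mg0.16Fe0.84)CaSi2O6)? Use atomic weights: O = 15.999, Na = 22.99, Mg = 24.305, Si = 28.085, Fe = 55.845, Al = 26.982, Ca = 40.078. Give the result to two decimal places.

M(Na0.51Ca0.49Al1.49Si2.51O8) = 270.052 g/mol, so wt% Si = 70.493/270.052 × 100 = 26.10%.
M((Mg0.16Fe0.84)CaSi2O6) = 243.041 g/mol, so wt% Si = 56.170/243.041 × 100 = 23.11%.
26.10 − 23.11 = 2.99 pp.

2.99 percentage points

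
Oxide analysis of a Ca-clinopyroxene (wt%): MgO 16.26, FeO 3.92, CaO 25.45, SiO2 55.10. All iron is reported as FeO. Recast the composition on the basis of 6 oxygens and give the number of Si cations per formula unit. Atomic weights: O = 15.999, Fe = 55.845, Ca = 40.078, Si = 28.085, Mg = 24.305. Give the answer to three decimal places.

MgO (M=40.304): mol = 0.40343; Mg = 0.40343, O = 0.40343.
FeO (M=71.844): mol = 0.05456; Fe = 0.05456, O = 0.05456.
CaO (M=56.077): mol = 0.45384; Ca = 0.45384, O = 0.45384.
SiO2 (M=60.083): mol = 0.91706; Si = 0.91706, O = 1.83412.
ΣO = 2.74595; factor = 6/ΣO = 2.18504.
Si apfu = 0.91706 × 2.18504 = 2.004.

2.004 Si apfu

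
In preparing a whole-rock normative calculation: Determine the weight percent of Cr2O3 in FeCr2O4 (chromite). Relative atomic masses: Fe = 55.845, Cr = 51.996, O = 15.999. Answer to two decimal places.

Molar mass of FeCr2O4 = 1·55.845 + 2·51.996 + 4·15.999 = 223.833 g/mol.
Each formula unit contains 2 Cr, equivalent to 2/2 = 1.0000 mol Cr2O3.
M(Cr2O3) = 2×51.996 + 3×15.999 = 151.989 g/mol.
Mass of Cr2O3 per formula unit = 1.0000 × 151.989 = 151.989 g.
Cr2O3 wt% = 151.989 / 223.833 × 100 = 67.90%.

67.90 wt%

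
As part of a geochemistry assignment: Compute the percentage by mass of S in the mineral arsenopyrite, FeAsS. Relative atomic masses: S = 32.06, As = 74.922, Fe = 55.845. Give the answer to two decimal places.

Molar mass of FeAsS: 1*55.845 + 1*74.922 + 1*32.06 = 162.827 g/mol.
Mass of S per formula unit: 1 × 32.06 = 32.060 g.
Weight fraction S = 32.060 / 162.827 = 0.1969.

19.69 mass %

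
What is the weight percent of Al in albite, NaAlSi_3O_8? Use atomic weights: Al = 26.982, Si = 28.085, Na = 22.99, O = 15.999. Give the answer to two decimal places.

10.29 weight percent

Molar mass of NaAlSi_3O_8: 1*22.99 + 1*26.982 + 3*28.085 + 8*15.999 = 262.219 g/mol.
Mass of Al per formula unit: 1 × 26.982 = 26.982 g.
Weight fraction Al = 26.982 / 262.219 = 0.1029.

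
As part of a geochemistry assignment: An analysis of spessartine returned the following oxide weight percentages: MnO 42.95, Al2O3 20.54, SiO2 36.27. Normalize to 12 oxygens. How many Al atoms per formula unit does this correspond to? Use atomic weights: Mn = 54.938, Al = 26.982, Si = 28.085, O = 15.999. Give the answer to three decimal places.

2.000 Al apfu

MnO (M=70.937): mol = 0.60547; Mn = 0.60547, O = 0.60547.
Al2O3 (M=101.961): mol = 0.20145; Al = 0.40290, O = 0.60435.
SiO2 (M=60.083): mol = 0.60366; Si = 0.60366, O = 1.20732.
ΣO = 2.41714; factor = 12/ΣO = 4.96454.
Al apfu = 0.40290 × 4.96454 = 2.000.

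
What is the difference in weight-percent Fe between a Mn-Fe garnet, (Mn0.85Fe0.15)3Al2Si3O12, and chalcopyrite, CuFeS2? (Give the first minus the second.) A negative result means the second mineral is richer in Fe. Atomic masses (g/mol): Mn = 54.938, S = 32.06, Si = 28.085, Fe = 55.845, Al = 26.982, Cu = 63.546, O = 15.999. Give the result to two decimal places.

-25.36 percentage points

M((Mn0.85Fe0.15)3Al2Si3O12) = 495.429 g/mol, so wt% Fe = 25.130/495.429 × 100 = 5.07%.
M(CuFeS2) = 183.511 g/mol, so wt% Fe = 55.845/183.511 × 100 = 30.43%.
5.07 − 30.43 = -25.36 pp.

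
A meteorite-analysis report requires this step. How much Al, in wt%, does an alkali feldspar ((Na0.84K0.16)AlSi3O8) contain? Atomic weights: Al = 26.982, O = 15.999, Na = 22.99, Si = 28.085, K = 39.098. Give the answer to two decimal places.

Formula mass = 0.84*22.99 + 0.16*39.098 + 1*26.982 + 3*28.085 + 8*15.999 = 264.796 g/mol, of which 26.982 g is Al.
So Al makes up 26.982/264.796 = 0.1019 of the mass, i.e. 10.19%.

10.19 wt%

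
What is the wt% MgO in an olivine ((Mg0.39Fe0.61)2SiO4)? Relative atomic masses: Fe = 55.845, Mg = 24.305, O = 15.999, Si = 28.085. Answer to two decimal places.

17.55 wt%

Formula mass = 179.170 g/mol.
0.78 Mg → 0.7800 mol MgO per formula unit; M(MgO) = 40.304, so MgO mass = 31.437 g.
31.437/179.170 × 100 = 17.55 wt%.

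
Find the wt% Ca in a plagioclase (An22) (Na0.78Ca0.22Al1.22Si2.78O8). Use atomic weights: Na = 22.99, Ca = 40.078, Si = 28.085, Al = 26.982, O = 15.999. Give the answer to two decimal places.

Formula mass = 0.78×22.99 + 0.22×40.078 + 1.22×26.982 + 2.78×28.085 + 8×15.999 = 265.736 g/mol, of which 8.817 g is Ca.
So Ca makes up 8.817/265.736 = 0.0332 of the mass, i.e. 3.32%.

3.32 wt%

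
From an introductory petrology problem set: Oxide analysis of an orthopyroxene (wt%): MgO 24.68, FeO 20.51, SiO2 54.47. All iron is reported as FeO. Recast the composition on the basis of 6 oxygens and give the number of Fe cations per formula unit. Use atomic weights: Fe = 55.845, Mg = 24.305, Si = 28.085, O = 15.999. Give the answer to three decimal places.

0.632 Fe apfu

24.68 wt% MgO ÷ 40.304 g/mol = 0.61235 mol, giving 0.61235 Mg and 0.61235 O.
20.51 wt% FeO ÷ 71.844 g/mol = 0.28548 mol, giving 0.28548 Fe and 0.28548 O.
54.47 wt% SiO2 ÷ 60.083 g/mol = 0.90658 mol, giving 0.90658 Si and 1.81316 O.
Oxygen sums to 2.71099; scaling by 6/2.71099 = 2.21321 puts the formula on 6 O.
Fe: 0.28548 × 2.21321 = 0.632 atoms per formula unit.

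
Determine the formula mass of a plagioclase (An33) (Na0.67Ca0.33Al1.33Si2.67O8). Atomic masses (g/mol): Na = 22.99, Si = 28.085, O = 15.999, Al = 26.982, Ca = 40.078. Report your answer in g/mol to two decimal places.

267.49 g/mol

M = 0.67·22.99 + 0.33·40.078 + 1.33·26.982 + 2.67·28.085 + 8·15.999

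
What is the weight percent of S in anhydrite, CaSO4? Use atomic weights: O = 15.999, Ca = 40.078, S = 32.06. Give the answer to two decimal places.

23.55 mass %

M(CaSO4) = 136.134 g/mol.
S contributes 1 × 32.06 = 32.060 g per mole.
32.060/136.134 = 0.2355 → 23.55%.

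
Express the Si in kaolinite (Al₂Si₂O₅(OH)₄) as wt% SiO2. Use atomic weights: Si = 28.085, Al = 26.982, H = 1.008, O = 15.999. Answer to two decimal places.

46.55 wt%

Molar mass of Al₂Si₂O₅(OH)₄ = 2×26.982 + 2×28.085 + 9×15.999 + 4×1.008 = 258.157 g/mol.
Each formula unit contains 2 Si, equivalent to 2/1 = 2.0000 mol SiO2.
M(SiO2) = 1×28.085 + 2×15.999 = 60.083 g/mol.
Mass of SiO2 per formula unit = 2.0000 × 60.083 = 120.166 g.
SiO2 wt% = 120.166 / 258.157 × 100 = 46.55%.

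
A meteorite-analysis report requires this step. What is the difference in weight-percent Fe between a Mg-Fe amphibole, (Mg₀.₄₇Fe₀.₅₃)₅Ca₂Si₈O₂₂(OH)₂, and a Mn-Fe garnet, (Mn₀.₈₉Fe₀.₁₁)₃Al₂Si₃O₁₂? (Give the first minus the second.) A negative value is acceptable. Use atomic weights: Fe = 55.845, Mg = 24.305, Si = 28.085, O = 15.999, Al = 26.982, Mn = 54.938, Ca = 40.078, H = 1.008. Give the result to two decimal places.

12.80 percentage points

M((Mg₀.₄₇Fe₀.₅₃)₅Ca₂Si₈O₂₂(OH)₂) = 895.934 g/mol, so wt% Fe = 147.989/895.934 × 100 = 16.52%.
M((Mn₀.₈₉Fe₀.₁₁)₃Al₂Si₃O₁₂) = 495.320 g/mol, so wt% Fe = 18.429/495.320 × 100 = 3.72%.
16.52 − 3.72 = 12.80 pp.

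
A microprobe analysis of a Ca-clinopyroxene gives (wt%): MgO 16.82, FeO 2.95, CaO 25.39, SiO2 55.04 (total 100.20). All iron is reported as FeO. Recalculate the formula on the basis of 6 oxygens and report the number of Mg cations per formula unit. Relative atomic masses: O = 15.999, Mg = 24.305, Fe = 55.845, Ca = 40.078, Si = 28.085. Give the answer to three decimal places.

16.82 wt% MgO ÷ 40.304 g/mol = 0.41733 mol, giving 0.41733 Mg and 0.41733 O.
2.95 wt% FeO ÷ 71.844 g/mol = 0.04106 mol, giving 0.04106 Fe and 0.04106 O.
25.39 wt% CaO ÷ 56.077 g/mol = 0.45277 mol, giving 0.45277 Ca and 0.45277 O.
55.04 wt% SiO2 ÷ 60.083 g/mol = 0.91607 mol, giving 0.91607 Si and 1.83214 O.
Oxygen sums to 2.74330; scaling by 6/2.74330 = 2.18715 puts the formula on 6 O.
Mg: 0.41733 × 2.18715 = 0.913 atoms per formula unit.

0.913 Mg apfu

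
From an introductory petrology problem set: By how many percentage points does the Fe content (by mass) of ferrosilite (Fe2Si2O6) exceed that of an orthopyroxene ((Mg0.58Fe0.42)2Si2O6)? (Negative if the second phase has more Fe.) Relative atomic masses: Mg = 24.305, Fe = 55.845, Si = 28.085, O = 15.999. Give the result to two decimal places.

First mineral: 111.690 g Fe in 263.854 g formula = 42.33 wt% Fe.
Second mineral: 46.910 g Fe in 227.268 g formula = 20.64 wt% Fe.
42.33% − 20.64% gives a difference of 21.69 percentage points.

21.69 percentage points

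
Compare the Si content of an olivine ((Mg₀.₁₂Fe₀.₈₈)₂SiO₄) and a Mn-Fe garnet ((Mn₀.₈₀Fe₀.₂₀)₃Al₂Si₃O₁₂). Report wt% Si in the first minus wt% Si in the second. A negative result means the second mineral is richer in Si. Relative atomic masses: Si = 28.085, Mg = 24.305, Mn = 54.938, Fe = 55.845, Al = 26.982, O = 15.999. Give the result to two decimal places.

Si in (Mg₀.₁₂Fe₀.₈₈)₂SiO₄: molar mass 196.201 g/mol; 1×28.085 = 28.085 g → 14.31 wt%.
Si in (Mn₀.₈₀Fe₀.₂₀)₃Al₂Si₃O₁₂: molar mass 495.565 g/mol; 3×28.085 = 84.255 g → 17.00 wt%.
Difference = 14.31 − 17.00 = -2.69 percentage points.

-2.69 percentage points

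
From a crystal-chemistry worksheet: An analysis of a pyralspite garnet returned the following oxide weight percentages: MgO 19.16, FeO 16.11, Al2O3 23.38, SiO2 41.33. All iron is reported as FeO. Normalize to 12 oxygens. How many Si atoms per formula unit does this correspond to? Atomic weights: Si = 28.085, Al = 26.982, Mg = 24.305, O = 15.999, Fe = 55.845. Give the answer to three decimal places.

MgO: 19.16/40.304 = 0.47539 mol → 0.47539 mol Mg, 0.47539 mol O.
FeO: 16.11/71.844 = 0.22424 mol → 0.22424 mol Fe, 0.22424 mol O.
Al2O3: 23.38/101.961 = 0.22930 mol → 0.45860 mol Al, 0.68790 mol O.
SiO2: 41.33/60.083 = 0.68788 mol → 0.68788 mol Si, 1.37576 mol O.
Total oxygen = 2.76329 mol. Normalization factor = 12/2.76329 = 4.34265.
Si per 12 O = 0.68788 × 4.34265 = 2.987.

2.987 Si apfu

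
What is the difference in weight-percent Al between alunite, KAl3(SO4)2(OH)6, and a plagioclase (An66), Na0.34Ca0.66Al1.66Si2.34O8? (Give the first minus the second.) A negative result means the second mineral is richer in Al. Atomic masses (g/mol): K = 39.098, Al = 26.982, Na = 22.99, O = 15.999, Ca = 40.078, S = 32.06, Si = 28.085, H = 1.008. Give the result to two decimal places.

3.12 percentage points

Al in KAl3(SO4)2(OH)6: molar mass 414.198 g/mol; 3×26.982 = 80.946 g → 19.54 wt%.
Al in Na0.34Ca0.66Al1.66Si2.34O8: molar mass 272.769 g/mol; 1.66×26.982 = 44.790 g → 16.42 wt%.
Difference = 19.54 − 16.42 = 3.12 percentage points.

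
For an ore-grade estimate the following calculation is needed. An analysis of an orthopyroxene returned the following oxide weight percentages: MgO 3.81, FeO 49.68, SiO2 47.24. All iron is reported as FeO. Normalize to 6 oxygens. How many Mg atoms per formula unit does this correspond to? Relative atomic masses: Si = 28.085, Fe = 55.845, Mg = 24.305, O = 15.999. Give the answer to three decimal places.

MgO (M=40.304): mol = 0.09453; Mg = 0.09453, O = 0.09453.
FeO (M=71.844): mol = 0.69150; Fe = 0.69150, O = 0.69150.
SiO2 (M=60.083): mol = 0.78625; Si = 0.78625, O = 1.57250.
ΣO = 2.35853; factor = 6/ΣO = 2.54396.
Mg apfu = 0.09453 × 2.54396 = 0.240.

0.240 Mg apfu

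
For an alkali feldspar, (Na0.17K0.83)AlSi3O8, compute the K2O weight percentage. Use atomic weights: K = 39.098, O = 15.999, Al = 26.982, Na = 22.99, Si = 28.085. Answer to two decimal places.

14.18 wt%

M((Na0.17K0.83)AlSi3O8) = 275.589 g/mol; M(K2O) = 94.195 g/mol.
Moles K2O per formula unit = 0.83 K ÷ 2 = 0.4150.
K2O fraction = (0.4150 × 94.195) / 275.589 = 39.091/275.589 = 0.1418.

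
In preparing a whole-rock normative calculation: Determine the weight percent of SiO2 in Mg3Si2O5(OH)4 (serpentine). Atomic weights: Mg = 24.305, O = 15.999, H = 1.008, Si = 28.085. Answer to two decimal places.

M(Mg3Si2O5(OH)4) = 277.108 g/mol; M(SiO2) = 60.083 g/mol.
Moles SiO2 per formula unit = 2 Si ÷ 1 = 2.0000.
SiO2 fraction = (2.0000 × 60.083) / 277.108 = 120.166/277.108 = 0.4336.

43.36 wt%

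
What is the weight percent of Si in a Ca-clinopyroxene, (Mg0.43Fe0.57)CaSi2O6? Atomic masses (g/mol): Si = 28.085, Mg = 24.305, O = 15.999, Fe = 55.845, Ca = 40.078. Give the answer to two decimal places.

23.95 wt%

M((Mg0.43Fe0.57)CaSi2O6) = 234.525 g/mol.
Si contributes 2 × 28.085 = 56.170 g per mole.
56.170/234.525 = 0.2395 → 23.95%.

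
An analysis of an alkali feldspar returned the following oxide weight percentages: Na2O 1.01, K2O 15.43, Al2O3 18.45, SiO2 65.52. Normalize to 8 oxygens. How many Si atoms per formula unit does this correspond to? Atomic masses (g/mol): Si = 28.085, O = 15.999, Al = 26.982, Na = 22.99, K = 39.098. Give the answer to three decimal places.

3.004 Si apfu

1.01 wt% Na2O ÷ 61.979 g/mol = 0.01630 mol, giving 0.03260 Na and 0.01630 O.
15.43 wt% K2O ÷ 94.195 g/mol = 0.16381 mol, giving 0.32762 K and 0.16381 O.
18.45 wt% Al2O3 ÷ 101.961 g/mol = 0.18095 mol, giving 0.36190 Al and 0.54285 O.
65.52 wt% SiO2 ÷ 60.083 g/mol = 1.09049 mol, giving 1.09049 Si and 2.18098 O.
Oxygen sums to 2.90394; scaling by 8/2.90394 = 2.75488 puts the formula on 8 O.
Si: 1.09049 × 2.75488 = 3.004 atoms per formula unit.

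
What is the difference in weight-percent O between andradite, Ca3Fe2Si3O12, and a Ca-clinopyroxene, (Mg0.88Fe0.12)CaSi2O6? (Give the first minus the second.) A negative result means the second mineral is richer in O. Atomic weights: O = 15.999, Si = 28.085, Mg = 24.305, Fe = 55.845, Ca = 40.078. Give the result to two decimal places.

First mineral: 191.988 g O in 508.167 g formula = 37.78 wt% O.
Second mineral: 95.994 g O in 220.332 g formula = 43.57 wt% O.
37.78% − 43.57% gives a difference of -5.79 percentage points.

-5.79 percentage points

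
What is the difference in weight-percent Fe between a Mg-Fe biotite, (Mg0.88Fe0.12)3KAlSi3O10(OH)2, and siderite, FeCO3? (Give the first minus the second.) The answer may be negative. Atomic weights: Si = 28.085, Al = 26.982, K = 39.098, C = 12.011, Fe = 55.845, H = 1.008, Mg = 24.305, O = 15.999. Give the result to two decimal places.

-43.51 percentage points

Fe in (Mg0.88Fe0.12)3KAlSi3O10(OH)2: molar mass 428.608 g/mol; 0.36×55.845 = 20.104 g → 4.69 wt%.
Fe in FeCO3: molar mass 115.853 g/mol; 1×55.845 = 55.845 g → 48.20 wt%.
Difference = 4.69 − 48.20 = -43.51 percentage points.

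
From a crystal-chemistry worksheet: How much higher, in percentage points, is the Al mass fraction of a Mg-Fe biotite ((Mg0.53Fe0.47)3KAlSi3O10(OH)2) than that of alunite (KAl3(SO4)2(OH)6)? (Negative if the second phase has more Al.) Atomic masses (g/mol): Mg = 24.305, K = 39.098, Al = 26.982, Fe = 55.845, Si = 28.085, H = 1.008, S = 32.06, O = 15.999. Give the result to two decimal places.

Al in (Mg0.53Fe0.47)3KAlSi3O10(OH)2: molar mass 461.725 g/mol; 1×26.982 = 26.982 g → 5.84 wt%.
Al in KAl3(SO4)2(OH)6: molar mass 414.198 g/mol; 3×26.982 = 80.946 g → 19.54 wt%.
Difference = 5.84 − 19.54 = -13.70 percentage points.

-13.70 percentage points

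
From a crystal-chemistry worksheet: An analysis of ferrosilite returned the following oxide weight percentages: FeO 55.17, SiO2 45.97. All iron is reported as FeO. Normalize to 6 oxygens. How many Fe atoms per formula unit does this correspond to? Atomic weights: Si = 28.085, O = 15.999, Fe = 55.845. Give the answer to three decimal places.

2.005 Fe apfu

55.17 wt% FeO ÷ 71.844 g/mol = 0.76791 mol, giving 0.76791 Fe and 0.76791 O.
45.97 wt% SiO2 ÷ 60.083 g/mol = 0.76511 mol, giving 0.76511 Si and 1.53022 O.
Oxygen sums to 2.29813; scaling by 6/2.29813 = 2.61082 puts the formula on 6 O.
Fe: 0.76791 × 2.61082 = 2.005 atoms per formula unit.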